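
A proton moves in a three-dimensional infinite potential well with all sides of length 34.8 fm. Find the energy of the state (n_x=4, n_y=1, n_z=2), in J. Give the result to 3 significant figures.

For a 3D rectangular well E = (h²/8m_p)·Σ n_i²/L_i² = (6.626×10^-34)²/(8·1.673×10^-27) · [4²/(34.8 fm)² + 1²/(34.8 fm)² + 2²/(34.8 fm)²].
Evaluating gives E = 5.69×10^-13 J.

E = 5.69×10^-13 J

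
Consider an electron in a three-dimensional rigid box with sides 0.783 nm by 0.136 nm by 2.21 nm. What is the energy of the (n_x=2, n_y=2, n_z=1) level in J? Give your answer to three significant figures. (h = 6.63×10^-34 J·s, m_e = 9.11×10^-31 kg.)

For a 3D rectangular well E = (h²/8m_e)·Σ n_i²/L_i² = (6.63×10^-34)²/(8·9.11×10^-31) · [2²/(0.783 nm)² + 2²/(0.136 nm)² + 1²/(2.21 nm)²].
Evaluating gives E = 1.34×10^-17 J.

E = 1.34×10^-17 J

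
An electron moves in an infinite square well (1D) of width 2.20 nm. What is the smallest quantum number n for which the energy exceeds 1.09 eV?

n = 4

E_1 = h²/(8m_eL²) = 1.245×10^-20 J = 0.07772 eV.
Need n² > 1.09/0.07772 = 14.02, i.e. n > 3.744.
The smallest integer satisfying this is n = 4.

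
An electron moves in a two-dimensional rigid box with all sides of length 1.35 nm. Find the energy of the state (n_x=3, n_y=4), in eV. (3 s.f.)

For a 2D rectangular well E = (h²/8m_e)·Σ n_i²/L_i² = (6.626×10^-34)²/(8·9.109×10^-31) · [3²/(1.35 nm)² + 4²/(1.35 nm)²].
Evaluating gives E = 8.264×10^-19 J = 5.16 eV.

E = 5.16 eV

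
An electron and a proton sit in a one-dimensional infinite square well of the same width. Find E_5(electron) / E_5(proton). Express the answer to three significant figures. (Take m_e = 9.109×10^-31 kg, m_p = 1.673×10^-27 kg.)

E_n ∝ 1/m at fixed n and L, so the ratio is m_p/m_e = 1.673×10^-27/9.109×10^-31 = 1.84×10^3.

1.84×10^3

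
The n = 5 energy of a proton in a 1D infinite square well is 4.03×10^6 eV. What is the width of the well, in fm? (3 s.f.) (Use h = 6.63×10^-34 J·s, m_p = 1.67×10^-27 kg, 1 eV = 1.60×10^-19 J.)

From E_n = n²h²/(8m_pL²), L = n·h/√(8m_pE_n).
E_5 = 4.03×10^6 eV = 6.448×10^-13 J, so L = 5·6.63×10^-34/√(8·1.67×10^-27·6.448×10^-13) = 3.57×10^-14 m = 35.7 fm.

L = 35.7 fm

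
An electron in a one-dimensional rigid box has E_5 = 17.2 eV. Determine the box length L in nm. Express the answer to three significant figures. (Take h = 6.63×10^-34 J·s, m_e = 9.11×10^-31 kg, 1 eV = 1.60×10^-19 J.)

From E_n = n²h²/(8m_eL²), L = n·h/√(8m_eE_n).
E_5 = 17.2 eV = 2.752×10^-18 J, so L = 5·6.63×10^-34/√(8·9.11×10^-31·2.752×10^-18) = 7.40×10^-10 m = 0.740 nm.

L = 0.740 nm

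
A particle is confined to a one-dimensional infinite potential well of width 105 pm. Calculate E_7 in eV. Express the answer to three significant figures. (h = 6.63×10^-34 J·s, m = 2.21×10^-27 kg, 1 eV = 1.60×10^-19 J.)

E_7 = 0.691 eV

For an infinite well E_n = n²h²/(8mL²), so E_1 = h²/(8mL²) = (6.63×10^-34)²/(8·2.21×10^-27·(1.05×10^-10 m)²) = 2.255×10^-21 J.
Then E_7 = 7²·E_1 = 49·2.255×10^-21 J = 1.105×10^-19 J.
Converting, E_7 = 1.105×10^-19 J / (1.60×10^-19 J/eV) = 0.691 eV.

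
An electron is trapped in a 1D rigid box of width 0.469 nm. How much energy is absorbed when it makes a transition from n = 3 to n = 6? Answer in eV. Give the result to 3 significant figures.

E_1 = h²/(8m_eL²) = 2.739×10^-19 J.
|ΔE| = |3² − 6²|·E_1 = 27·2.739×10^-19 J = 7.395×10^-18 J = 46.2 eV.

|ΔE| = 46.2 eV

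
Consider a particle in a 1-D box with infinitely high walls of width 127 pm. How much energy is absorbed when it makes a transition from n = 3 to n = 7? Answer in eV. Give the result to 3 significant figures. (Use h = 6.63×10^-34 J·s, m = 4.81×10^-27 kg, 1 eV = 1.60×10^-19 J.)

|ΔE| = 0.177 eV

E_1 = h²/(8mL²) = 7.082×10^-22 J.
|ΔE| = |3² − 7²|·E_1 = 40·7.082×10^-22 J = 2.833×10^-20 J = 0.177 eV.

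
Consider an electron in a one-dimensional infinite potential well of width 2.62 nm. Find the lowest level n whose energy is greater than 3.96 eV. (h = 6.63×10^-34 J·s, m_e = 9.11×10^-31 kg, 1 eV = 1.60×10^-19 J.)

n = 9

E_1 = h²/(8m_eL²) = 8.787×10^-21 J = 0.05492 eV.
Need n² > 3.96/0.05492 = 72.10, i.e. n > 8.491.
The smallest integer satisfying this is n = 9.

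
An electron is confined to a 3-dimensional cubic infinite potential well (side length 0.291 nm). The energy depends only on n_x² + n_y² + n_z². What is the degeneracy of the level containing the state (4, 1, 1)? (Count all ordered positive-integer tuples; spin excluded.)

The level has n_x² + n_y² + n_z² = 18. The ordered positive-integer solutions are (1, 1, 4), (1, 4, 1), (4, 1, 1).
That gives 3 states.

degeneracy = 3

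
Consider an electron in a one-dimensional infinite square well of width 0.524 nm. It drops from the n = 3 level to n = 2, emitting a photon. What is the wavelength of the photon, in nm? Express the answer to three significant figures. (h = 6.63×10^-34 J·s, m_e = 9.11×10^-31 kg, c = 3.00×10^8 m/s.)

λ = 181 nm

E_1 = h²/(8m_eL²) = 2.197×10^-19 J, so ΔE = (3² − 2²)E_1 = 1.099×10^-18 J.
λ = hc/ΔE = (6.63×10^-34·3.00×10^8)/1.099×10^-18 = 1.81×10^-7 m = 181 nm.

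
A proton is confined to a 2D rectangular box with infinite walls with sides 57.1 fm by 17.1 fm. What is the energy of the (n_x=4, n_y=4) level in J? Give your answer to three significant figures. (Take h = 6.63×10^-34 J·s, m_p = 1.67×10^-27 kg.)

E = 1.96×10^-12 J

For a 2D rectangular well E = (h²/8m_p)·Σ n_i²/L_i² = (6.63×10^-34)²/(8·1.67×10^-27) · [4²/(57.1 fm)² + 4²/(17.1 fm)²].
Evaluating gives E = 1.96×10^-12 J.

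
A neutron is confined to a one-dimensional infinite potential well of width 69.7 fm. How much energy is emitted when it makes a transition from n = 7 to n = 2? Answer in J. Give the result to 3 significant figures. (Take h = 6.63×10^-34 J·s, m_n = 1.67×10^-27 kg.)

E_1 = h²/(8m_nL²) = 6.773×10^-15 J.
|ΔE| = |7² − 2²|·E_1 = 45·6.773×10^-15 J = 3.05×10^-13 J.

|ΔE| = 3.05×10^-13 J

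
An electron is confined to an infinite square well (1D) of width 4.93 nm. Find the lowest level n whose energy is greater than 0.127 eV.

E_1 = h²/(8m_eL²) = 2.479×10^-21 J = 0.01547 eV.
Need n² > 0.127/0.01547 = 8.209, i.e. n > 2.865.
The smallest integer satisfying this is n = 3.

n = 3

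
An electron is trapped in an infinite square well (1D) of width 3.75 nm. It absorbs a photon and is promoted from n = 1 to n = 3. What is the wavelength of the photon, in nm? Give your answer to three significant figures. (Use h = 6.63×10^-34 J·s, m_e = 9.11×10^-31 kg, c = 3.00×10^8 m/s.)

E_1 = h²/(8m_eL²) = 4.289×10^-21 J, so ΔE = (3² − 1²)E_1 = 3.431×10^-20 J.
λ = hc/ΔE = (6.63×10^-34·3.00×10^8)/3.431×10^-20 = 5.80×10^-6 m = 5.80×10^3 nm.

λ = 5.80×10^3 nm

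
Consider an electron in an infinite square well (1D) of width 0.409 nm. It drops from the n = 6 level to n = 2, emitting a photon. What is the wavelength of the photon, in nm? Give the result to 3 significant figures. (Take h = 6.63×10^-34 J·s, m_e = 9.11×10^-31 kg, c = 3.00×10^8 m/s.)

λ = 17.2 nm

E_1 = h²/(8m_eL²) = 3.606×10^-19 J, so ΔE = (6² − 2²)E_1 = 1.154×10^-17 J.
λ = hc/ΔE = (6.63×10^-34·3.00×10^8)/1.154×10^-17 = 1.72×10^-8 m = 17.2 nm.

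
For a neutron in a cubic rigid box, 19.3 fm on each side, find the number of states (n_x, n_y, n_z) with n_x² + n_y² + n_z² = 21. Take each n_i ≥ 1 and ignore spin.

The level has n_x² + n_y² + n_z² = 21. The ordered positive-integer solutions are (1, 2, 4), (1, 4, 2), (2, 1, 4), (2, 4, 1), (4, 1, 2), (4, 2, 1).
That gives 6 states.

degeneracy = 6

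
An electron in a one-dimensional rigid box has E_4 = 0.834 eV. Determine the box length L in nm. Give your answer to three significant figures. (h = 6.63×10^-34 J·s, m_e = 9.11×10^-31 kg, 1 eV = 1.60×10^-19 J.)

From E_n = n²h²/(8m_eL²), L = n·h/√(8m_eE_n).
E_4 = 0.834 eV = 1.334×10^-19 J, so L = 4·6.63×10^-34/√(8·9.11×10^-31·1.334×10^-19) = 2.69×10^-9 m = 2.69 nm.

L = 2.69 nm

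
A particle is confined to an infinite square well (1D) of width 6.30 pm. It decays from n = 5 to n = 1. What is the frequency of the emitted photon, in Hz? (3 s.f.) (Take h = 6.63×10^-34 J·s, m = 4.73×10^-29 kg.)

f = 1.06×10^18 Hz

E_1 = h²/(8mL²) = 2.927×10^-17 J and ΔE = (5² − 1²)E_1 = 7.025×10^-16 J.
f = ΔE/h = 7.025×10^-16/6.63×10^-34 = 1.06×10^18 Hz.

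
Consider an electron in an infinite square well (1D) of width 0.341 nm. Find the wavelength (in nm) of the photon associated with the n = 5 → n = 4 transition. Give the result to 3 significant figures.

E_1 = h²/(8m_eL²) = 5.181×10^-19 J, so ΔE = (5² − 4²)E_1 = 4.663×10^-18 J.
λ = hc/ΔE = (6.626×10^-34·2.998×10^8)/4.663×10^-18 = 4.26×10^-8 m = 42.6 nm.

λ = 42.6 nm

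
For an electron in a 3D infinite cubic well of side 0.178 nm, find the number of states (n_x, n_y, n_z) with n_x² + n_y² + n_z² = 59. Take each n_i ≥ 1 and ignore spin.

The level has n_x² + n_y² + n_z² = 59. The ordered positive-integer solutions are (1, 3, 7), (1, 7, 3), (3, 1, 7), (3, 5, 5), (3, 7, 1), (5, 3, 5), (5, 5, 3), (7, 1, 3), (7, 3, 1).
That gives 9 states.

degeneracy = 9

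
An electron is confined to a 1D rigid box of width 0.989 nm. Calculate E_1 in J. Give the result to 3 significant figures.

E_1 = 6.16×10^-20 J

For an infinite well E_n = n²h²/(8m_eL²), so E_1 = h²/(8m_eL²) = (6.626×10^-34)²/(8·9.109×10^-31·(9.89×10^-10 m)²) = 6.160×10^-20 J.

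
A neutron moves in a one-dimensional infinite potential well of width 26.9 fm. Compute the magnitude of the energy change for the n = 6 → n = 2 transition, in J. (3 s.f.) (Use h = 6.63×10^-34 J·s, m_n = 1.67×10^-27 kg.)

|ΔE| = 1.46×10^-12 J

E_1 = h²/(8m_nL²) = 4.547×10^-14 J.
|ΔE| = |6² − 2²|·E_1 = 32·4.547×10^-14 J = 1.46×10^-12 J.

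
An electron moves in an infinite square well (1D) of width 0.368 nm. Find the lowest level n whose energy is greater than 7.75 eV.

E_1 = h²/(8m_eL²) = 4.449×10^-19 J = 2.777 eV.
Need n² > 7.75/2.777 = 2.791, i.e. n > 1.671.
The smallest integer satisfying this is n = 2.

n = 2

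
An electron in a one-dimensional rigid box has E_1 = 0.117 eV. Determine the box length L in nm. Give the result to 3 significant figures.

L = 1.79 nm

From E_n = n²h²/(8m_eL²), L = n·h/√(8m_eE_n).
E_1 = 0.117 eV = 1.874×10^-20 J, so L = 1·6.626×10^-34/√(8·9.109×10^-31·1.874×10^-20) = 1.79×10^-9 m = 1.79 nm.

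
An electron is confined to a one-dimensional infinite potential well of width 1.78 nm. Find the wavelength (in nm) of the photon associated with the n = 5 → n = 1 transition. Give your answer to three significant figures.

λ = 435 nm

E_1 = h²/(8m_eL²) = 1.902×10^-20 J, so ΔE = (5² − 1²)E_1 = 4.565×10^-19 J.
λ = hc/ΔE = (6.626×10^-34·2.998×10^8)/4.565×10^-19 = 4.35×10^-7 m = 435 nm.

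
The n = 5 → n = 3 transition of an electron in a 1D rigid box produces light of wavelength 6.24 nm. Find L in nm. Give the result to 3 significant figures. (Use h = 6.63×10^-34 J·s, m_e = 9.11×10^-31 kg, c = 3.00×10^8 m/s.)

The photon carries ΔE = hc/λ = 6.63×10^-34·3.00×10^8/6.24×10^-9 m = 3.187×10^-17 J.
Since ΔE = (5² − 3²)E_1, E_1 = 1.992×10^-18 J, and L = h/√(8m_eE_1) = 1.74×10^-10 m = 0.174 nm.

L = 0.174 nm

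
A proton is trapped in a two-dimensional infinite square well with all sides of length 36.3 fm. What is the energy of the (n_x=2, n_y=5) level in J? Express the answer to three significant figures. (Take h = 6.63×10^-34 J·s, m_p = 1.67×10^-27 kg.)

E = 7.24×10^-13 J

For a 2D rectangular well E = (h²/8m_p)·Σ n_i²/L_i² = (6.63×10^-34)²/(8·1.67×10^-27) · [2²/(36.3 fm)² + 5²/(36.3 fm)²].
Evaluating gives E = 7.24×10^-13 J.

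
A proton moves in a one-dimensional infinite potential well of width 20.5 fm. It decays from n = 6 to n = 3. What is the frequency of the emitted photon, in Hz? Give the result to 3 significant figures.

f = 3.18×10^21 Hz

E_1 = h²/(8m_pL²) = 7.806×10^-14 J and ΔE = (6² − 3²)E_1 = 2.108×10^-12 J.
f = ΔE/h = 2.108×10^-12/6.626×10^-34 = 3.18×10^21 Hz.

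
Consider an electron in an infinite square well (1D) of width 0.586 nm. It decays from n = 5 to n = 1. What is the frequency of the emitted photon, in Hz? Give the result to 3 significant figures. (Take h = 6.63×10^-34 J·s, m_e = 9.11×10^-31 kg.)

E_1 = h²/(8m_eL²) = 1.756×10^-19 J and ΔE = (5² − 1²)E_1 = 4.214×10^-18 J.
f = ΔE/h = 4.214×10^-18/6.63×10^-34 = 6.36×10^15 Hz.

f = 6.36×10^15 Hz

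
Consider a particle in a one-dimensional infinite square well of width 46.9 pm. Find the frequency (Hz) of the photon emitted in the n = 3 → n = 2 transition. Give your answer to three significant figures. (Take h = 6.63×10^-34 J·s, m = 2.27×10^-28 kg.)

f = 8.30×10^14 Hz

E_1 = h²/(8mL²) = 1.100×10^-19 J and ΔE = (3² − 2²)E_1 = 5.500×10^-19 J.
f = ΔE/h = 5.500×10^-19/6.63×10^-34 = 8.30×10^14 Hz.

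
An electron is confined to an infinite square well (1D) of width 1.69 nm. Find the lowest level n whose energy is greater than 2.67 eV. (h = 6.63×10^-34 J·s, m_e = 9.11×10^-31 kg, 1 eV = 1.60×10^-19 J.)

E_1 = h²/(8m_eL²) = 2.112×10^-20 J = 0.1320 eV.
Need n² > 2.67/0.1320 = 20.23, i.e. n > 4.498.
The smallest integer satisfying this is n = 5.

n = 5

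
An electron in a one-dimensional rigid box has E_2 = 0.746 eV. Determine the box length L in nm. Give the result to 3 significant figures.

From E_n = n²h²/(8m_eL²), L = n·h/√(8m_eE_n).
E_2 = 0.746 eV = 1.195×10^-19 J, so L = 2·6.626×10^-34/√(8·9.109×10^-31·1.195×10^-19) = 1.42×10^-9 m = 1.42 nm.

L = 1.42 nm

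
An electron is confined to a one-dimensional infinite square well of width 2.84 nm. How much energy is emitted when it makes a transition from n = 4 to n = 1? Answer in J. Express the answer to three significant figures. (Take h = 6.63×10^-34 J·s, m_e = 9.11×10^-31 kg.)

E_1 = h²/(8m_eL²) = 7.478×10^-21 J.
|ΔE| = |4² − 1²|·E_1 = 15·7.478×10^-21 J = 1.12×10^-19 J.

|ΔE| = 1.12×10^-19 J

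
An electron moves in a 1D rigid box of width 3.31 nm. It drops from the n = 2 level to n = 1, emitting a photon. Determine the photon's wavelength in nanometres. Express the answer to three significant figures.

λ = 1.20×10^4 nm

E_1 = h²/(8m_eL²) = 5.499×10^-21 J, so ΔE = (2² − 1²)E_1 = 1.650×10^-20 J.
λ = hc/ΔE = (6.626×10^-34·2.998×10^8)/1.650×10^-20 = 1.20×10^-5 m = 1.20×10^4 nm.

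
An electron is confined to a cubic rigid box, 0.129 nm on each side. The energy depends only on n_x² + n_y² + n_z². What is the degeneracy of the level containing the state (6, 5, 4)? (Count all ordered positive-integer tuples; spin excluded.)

degeneracy = 12

The level has n_x² + n_y² + n_z² = 77. The ordered positive-integer solutions are (2, 3, 8), (2, 8, 3), (3, 2, 8), (3, 8, 2), (4, 5, 6), (4, 6, 5), (5, 4, 6), (5, 6, 4), (6, 4, 5), (6, 5, 4), (8, 2, 3), (8, 3, 2).
That gives 12 states.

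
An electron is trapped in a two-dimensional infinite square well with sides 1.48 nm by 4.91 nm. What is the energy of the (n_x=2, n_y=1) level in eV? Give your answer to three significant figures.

E = 0.702 eV

For a 2D rectangular well E = (h²/8m_e)·Σ n_i²/L_i² = (6.626×10^-34)²/(8·9.109×10^-31) · [2²/(1.48 nm)² + 1²/(4.91 nm)²].
Evaluating gives E = 1.125×10^-19 J = 0.702 eV.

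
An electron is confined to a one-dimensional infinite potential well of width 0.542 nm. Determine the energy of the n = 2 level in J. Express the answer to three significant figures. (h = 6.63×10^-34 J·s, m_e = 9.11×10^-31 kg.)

E_2 = 8.21×10^-19 J

For an infinite well E_n = n²h²/(8m_eL²), so E_1 = h²/(8m_eL²) = (6.63×10^-34)²/(8·9.11×10^-31·(5.42×10^-10 m)²) = 2.053×10^-19 J.
Then E_2 = 2²·E_1 = 4·2.053×10^-19 J = 8.21×10^-19 J.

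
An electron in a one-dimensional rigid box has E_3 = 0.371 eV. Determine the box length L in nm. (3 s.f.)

From E_n = n²h²/(8m_eL²), L = n·h/√(8m_eE_n).
E_3 = 0.371 eV = 5.943×10^-20 J, so L = 3·6.626×10^-34/√(8·9.109×10^-31·5.943×10^-20) = 3.02×10^-9 m = 3.02 nm.

L = 3.02 nm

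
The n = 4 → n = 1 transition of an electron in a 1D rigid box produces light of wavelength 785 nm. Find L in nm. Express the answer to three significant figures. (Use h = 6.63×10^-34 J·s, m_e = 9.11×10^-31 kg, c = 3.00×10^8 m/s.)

L = 1.89 nm

The photon carries ΔE = hc/λ = 6.63×10^-34·3.00×10^8/7.85×10^-7 m = 2.534×10^-19 J.
Since ΔE = (4² − 1²)E_1, E_1 = 1.689×10^-20 J, and L = h/√(8m_eE_1) = 1.89×10^-9 m = 1.89 nm.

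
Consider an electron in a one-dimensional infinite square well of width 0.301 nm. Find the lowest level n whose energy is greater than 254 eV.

n = 8

E_1 = h²/(8m_eL²) = 6.650×10^-19 J = 4.151 eV.
Need n² > 254/4.151 = 61.19, i.e. n > 7.822.
The smallest integer satisfying this is n = 8.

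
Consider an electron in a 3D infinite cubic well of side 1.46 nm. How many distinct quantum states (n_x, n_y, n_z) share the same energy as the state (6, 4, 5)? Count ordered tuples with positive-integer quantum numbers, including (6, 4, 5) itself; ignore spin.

degeneracy = 12

The level has n_x² + n_y² + n_z² = 77. The ordered positive-integer solutions are (2, 3, 8), (2, 8, 3), (3, 2, 8), (3, 8, 2), (4, 5, 6), (4, 6, 5), (5, 4, 6), (5, 6, 4), (6, 4, 5), (6, 5, 4), (8, 2, 3), (8, 3, 2).
That gives 12 states.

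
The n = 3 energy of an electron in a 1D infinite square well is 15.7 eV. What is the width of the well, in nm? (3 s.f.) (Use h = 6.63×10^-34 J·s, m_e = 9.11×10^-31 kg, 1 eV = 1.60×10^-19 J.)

L = 0.465 nm

From E_n = n²h²/(8m_eL²), L = n·h/√(8m_eE_n).
E_3 = 15.7 eV = 2.512×10^-18 J, so L = 3·6.63×10^-34/√(8·9.11×10^-31·2.512×10^-18) = 4.65×10^-10 m = 0.465 nm.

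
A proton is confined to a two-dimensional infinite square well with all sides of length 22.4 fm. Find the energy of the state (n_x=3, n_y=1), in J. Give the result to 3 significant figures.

E = 6.54×10^-13 J

For a 2D rectangular well E = (h²/8m_p)·Σ n_i²/L_i² = (6.626×10^-34)²/(8·1.673×10^-27) · [3²/(22.4 fm)² + 1²/(22.4 fm)²].
Evaluating gives E = 6.54×10^-13 J.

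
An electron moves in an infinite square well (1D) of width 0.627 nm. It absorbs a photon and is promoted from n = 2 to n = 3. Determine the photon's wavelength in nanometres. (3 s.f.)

λ = 259 nm

E_1 = h²/(8m_eL²) = 1.533×10^-19 J, so ΔE = (3² − 2²)E_1 = 7.665×10^-19 J.
λ = hc/ΔE = (6.626×10^-34·2.998×10^8)/7.665×10^-19 = 2.59×10^-7 m = 259 nm.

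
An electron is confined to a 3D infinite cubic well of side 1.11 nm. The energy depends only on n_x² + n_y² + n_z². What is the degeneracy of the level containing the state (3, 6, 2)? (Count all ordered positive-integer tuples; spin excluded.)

degeneracy = 6

The level has n_x² + n_y² + n_z² = 49. The ordered positive-integer solutions are (2, 3, 6), (2, 6, 3), (3, 2, 6), (3, 6, 2), (6, 2, 3), (6, 3, 2).
That gives 6 states.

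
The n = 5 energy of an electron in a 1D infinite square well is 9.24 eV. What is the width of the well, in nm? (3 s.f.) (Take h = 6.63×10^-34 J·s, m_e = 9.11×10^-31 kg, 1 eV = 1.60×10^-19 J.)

From E_n = n²h²/(8m_eL²), L = n·h/√(8m_eE_n).
E_5 = 9.24 eV = 1.478×10^-18 J, so L = 5·6.63×10^-34/√(8·9.11×10^-31·1.478×10^-18) = 1.01×10^-9 m = 1.01 nm.

L = 1.01 nm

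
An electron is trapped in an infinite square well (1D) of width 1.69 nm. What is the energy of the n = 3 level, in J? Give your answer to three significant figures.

E_3 = 1.90×10^-19 J

For an infinite well E_n = n²h²/(8m_eL²), so E_1 = h²/(8m_eL²) = (6.626×10^-34)²/(8·9.109×10^-31·(1.69×10^-9 m)²) = 2.109×10^-20 J.
Then E_3 = 3²·E_1 = 9·2.109×10^-20 J = 1.90×10^-19 J.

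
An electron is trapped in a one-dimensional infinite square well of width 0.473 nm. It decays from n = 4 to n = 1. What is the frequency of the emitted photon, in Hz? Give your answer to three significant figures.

f = 6.10×10^15 Hz

E_1 = h²/(8m_eL²) = 2.693×10^-19 J and ΔE = (4² − 1²)E_1 = 4.039×10^-18 J.
f = ΔE/h = 4.039×10^-18/6.626×10^-34 = 6.10×10^15 Hz.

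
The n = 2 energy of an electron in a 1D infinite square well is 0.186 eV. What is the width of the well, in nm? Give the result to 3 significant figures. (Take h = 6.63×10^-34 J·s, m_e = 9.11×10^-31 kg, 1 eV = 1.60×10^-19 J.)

From E_n = n²h²/(8m_eL²), L = n·h/√(8m_eE_n).
E_2 = 0.186 eV = 2.976×10^-20 J, so L = 2·6.63×10^-34/√(8·9.11×10^-31·2.976×10^-20) = 2.85×10^-9 m = 2.85 nm.

L = 2.85 nm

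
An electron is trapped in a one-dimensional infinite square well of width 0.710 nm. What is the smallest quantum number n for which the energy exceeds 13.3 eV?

E_1 = h²/(8m_eL²) = 1.195×10^-19 J = 0.7459 eV.
Need n² > 13.3/0.7459 = 17.83, i.e. n > 4.223.
The smallest integer satisfying this is n = 5.

n = 5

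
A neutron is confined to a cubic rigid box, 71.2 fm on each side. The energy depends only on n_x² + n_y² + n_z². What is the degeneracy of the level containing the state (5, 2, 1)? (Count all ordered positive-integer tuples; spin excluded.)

degeneracy = 6

The level has n_x² + n_y² + n_z² = 30. The ordered positive-integer solutions are (1, 2, 5), (1, 5, 2), (2, 1, 5), (2, 5, 1), (5, 1, 2), (5, 2, 1).
That gives 6 states.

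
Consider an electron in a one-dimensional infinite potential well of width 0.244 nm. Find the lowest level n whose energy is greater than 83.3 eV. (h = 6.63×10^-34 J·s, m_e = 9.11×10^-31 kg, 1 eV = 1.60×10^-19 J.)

E_1 = h²/(8m_eL²) = 1.013×10^-18 J = 6.331 eV.
Need n² > 83.3/6.331 = 13.16, i.e. n > 3.628.
The smallest integer satisfying this is n = 4.

n = 4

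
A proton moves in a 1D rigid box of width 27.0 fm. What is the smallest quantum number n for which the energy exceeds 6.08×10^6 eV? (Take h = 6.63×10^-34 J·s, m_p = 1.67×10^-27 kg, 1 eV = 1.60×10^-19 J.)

E_1 = h²/(8m_pL²) = 4.513×10^-14 J = 2.821×10^5 eV.
Need n² > 6.08×10^6/2.821×10^5 = 21.55, i.e. n > 4.642.
The smallest integer satisfying this is n = 5.

n = 5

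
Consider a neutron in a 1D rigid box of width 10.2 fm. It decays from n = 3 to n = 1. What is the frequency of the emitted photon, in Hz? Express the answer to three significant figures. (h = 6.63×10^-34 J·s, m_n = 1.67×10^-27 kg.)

E_1 = h²/(8m_nL²) = 3.162×10^-13 J and ΔE = (3² − 1²)E_1 = 2.530×10^-12 J.
f = ΔE/h = 2.530×10^-12/6.63×10^-34 = 3.82×10^21 Hz.

f = 3.82×10^21 Hz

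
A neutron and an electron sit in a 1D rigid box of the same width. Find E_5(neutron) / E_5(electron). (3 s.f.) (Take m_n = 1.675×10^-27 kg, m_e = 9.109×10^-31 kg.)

E_n ∝ 1/m at fixed n and L, so the ratio is m_e/m_n = 9.109×10^-31/1.675×10^-27 = 5.44×10^-4.

5.44×10^-4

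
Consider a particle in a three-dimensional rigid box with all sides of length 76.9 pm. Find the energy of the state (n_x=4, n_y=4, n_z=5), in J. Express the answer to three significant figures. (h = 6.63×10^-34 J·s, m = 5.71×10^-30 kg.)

For a 3D rectangular well E = (h²/8m)·Σ n_i²/L_i² = (6.63×10^-34)²/(8·5.71×10^-30) · [4²/(76.9 pm)² + 4²/(76.9 pm)² + 5²/(76.9 pm)²].
Evaluating gives E = 9.28×10^-17 J.

E = 9.28×10^-17 J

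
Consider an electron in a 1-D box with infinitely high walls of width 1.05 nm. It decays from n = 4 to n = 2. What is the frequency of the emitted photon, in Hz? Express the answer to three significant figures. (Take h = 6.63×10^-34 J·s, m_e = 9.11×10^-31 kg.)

E_1 = h²/(8m_eL²) = 5.471×10^-20 J and ΔE = (4² − 2²)E_1 = 6.565×10^-19 J.
f = ΔE/h = 6.565×10^-19/6.63×10^-34 = 9.90×10^14 Hz.

f = 9.90×10^14 Hz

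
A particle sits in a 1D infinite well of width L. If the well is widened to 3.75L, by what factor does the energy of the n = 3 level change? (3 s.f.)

E_n ∝ 1/L², so the energy scales by 1/3.75² = 0.0711.

0.0711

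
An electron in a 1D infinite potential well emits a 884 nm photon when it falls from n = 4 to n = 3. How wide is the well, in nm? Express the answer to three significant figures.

L = 1.37 nm

The photon carries ΔE = hc/λ = 6.626×10^-34·2.998×10^8/8.84×10^-7 m = 2.247×10^-19 J.
Since ΔE = (4² − 3²)E_1, E_1 = 3.210×10^-20 J, and L = h/√(8m_eE_1) = 1.37×10^-9 m = 1.37 nm.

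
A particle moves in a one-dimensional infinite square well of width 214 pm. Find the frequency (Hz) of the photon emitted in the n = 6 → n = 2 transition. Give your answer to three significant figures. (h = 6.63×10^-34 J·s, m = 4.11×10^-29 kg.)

E_1 = h²/(8mL²) = 2.919×10^-20 J and ΔE = (6² − 2²)E_1 = 9.341×10^-19 J.
f = ΔE/h = 9.341×10^-19/6.63×10^-34 = 1.41×10^15 Hz.

f = 1.41×10^15 Hz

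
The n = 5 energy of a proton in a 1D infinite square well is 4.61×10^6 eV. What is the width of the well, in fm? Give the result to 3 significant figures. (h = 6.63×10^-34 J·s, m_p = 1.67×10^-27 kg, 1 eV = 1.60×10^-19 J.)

L = 33.4 fm

From E_n = n²h²/(8m_pL²), L = n·h/√(8m_pE_n).
E_5 = 4.61×10^6 eV = 7.376×10^-13 J, so L = 5·6.63×10^-34/√(8·1.67×10^-27·7.376×10^-13) = 3.34×10^-14 m = 33.4 fm.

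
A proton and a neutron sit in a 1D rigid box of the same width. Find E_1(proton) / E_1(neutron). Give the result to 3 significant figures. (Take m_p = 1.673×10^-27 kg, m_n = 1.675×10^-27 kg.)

E_n ∝ 1/m at fixed n and L, so the ratio is m_n/m_p = 1.675×10^-27/1.673×10^-27 = 1.00.

1.00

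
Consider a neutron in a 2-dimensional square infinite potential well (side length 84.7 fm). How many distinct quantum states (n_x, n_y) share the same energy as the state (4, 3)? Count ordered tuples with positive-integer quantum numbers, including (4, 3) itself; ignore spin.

degeneracy = 2

The level has n_x² + n_y² = 25. The ordered positive-integer solutions are (3, 4), (4, 3).
That gives 2 states.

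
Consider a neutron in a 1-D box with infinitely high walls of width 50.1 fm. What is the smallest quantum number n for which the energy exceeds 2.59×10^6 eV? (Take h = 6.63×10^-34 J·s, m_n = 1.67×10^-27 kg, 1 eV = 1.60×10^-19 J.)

n = 6

E_1 = h²/(8m_nL²) = 1.311×10^-14 J = 8.194×10^4 eV.
Need n² > 2.59×10^6/8.194×10^4 = 31.61, i.e. n > 5.622.
The smallest integer satisfying this is n = 6.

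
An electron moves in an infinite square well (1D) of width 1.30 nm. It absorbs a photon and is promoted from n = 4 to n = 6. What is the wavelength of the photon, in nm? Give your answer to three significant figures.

E_1 = h²/(8m_eL²) = 3.565×10^-20 J, so ΔE = (6² − 4²)E_1 = 7.130×10^-19 J.
λ = hc/ΔE = (6.626×10^-34·2.998×10^8)/7.130×10^-19 = 2.79×10^-7 m = 279 nm.

λ = 279 nm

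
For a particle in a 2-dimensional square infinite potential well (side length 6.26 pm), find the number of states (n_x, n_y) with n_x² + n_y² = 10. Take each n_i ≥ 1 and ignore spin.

The level has n_x² + n_y² = 10. The ordered positive-integer solutions are (1, 3), (3, 1).
That gives 2 states.

degeneracy = 2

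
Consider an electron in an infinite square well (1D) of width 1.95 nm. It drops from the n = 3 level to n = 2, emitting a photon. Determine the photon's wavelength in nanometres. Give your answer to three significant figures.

λ = 2.51×10^3 nm

E_1 = h²/(8m_eL²) = 1.584×10^-20 J, so ΔE = (3² − 2²)E_1 = 7.920×10^-20 J.
λ = hc/ΔE = (6.626×10^-34·2.998×10^8)/7.920×10^-20 = 2.51×10^-6 m = 2.51×10^3 nm.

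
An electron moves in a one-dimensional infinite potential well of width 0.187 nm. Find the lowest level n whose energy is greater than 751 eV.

E_1 = h²/(8m_eL²) = 1.723×10^-18 J = 10.76 eV.
Need n² > 751/10.76 = 69.80, i.e. n > 8.355.
The smallest integer satisfying this is n = 9.

n = 9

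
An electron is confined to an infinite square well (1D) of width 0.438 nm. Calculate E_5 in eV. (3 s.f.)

E_5 = 49.0 eV

For an infinite well E_n = n²h²/(8m_eL²), so E_1 = h²/(8m_eL²) = (6.626×10^-34)²/(8·9.109×10^-31·(4.38×10^-10 m)²) = 3.140×10^-19 J.
Then E_5 = 5²·E_1 = 25·3.140×10^-19 J = 7.850×10^-18 J.
Converting, E_5 = 7.850×10^-18 J / (1.602×10^-19 J/eV) = 49.0 eV.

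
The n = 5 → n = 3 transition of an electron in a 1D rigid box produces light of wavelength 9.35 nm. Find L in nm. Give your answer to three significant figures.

The photon carries ΔE = hc/λ = 6.626×10^-34·2.998×10^8/9.35×10^-9 m = 2.125×10^-17 J.
Since ΔE = (5² − 3²)E_1, E_1 = 1.328×10^-18 J, and L = h/√(8m_eE_1) = 2.13×10^-10 m = 0.213 nm.

L = 0.213 nm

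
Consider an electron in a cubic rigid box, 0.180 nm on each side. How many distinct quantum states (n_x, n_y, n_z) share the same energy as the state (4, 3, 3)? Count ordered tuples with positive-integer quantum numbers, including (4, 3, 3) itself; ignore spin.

degeneracy = 3

The level has n_x² + n_y² + n_z² = 34. The ordered positive-integer solutions are (3, 3, 4), (3, 4, 3), (4, 3, 3).
That gives 3 states.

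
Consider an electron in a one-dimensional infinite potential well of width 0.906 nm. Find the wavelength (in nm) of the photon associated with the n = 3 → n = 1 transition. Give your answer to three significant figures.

E_1 = h²/(8m_eL²) = 7.340×10^-20 J, so ΔE = (3² − 1²)E_1 = 5.872×10^-19 J.
λ = hc/ΔE = (6.626×10^-34·2.998×10^8)/5.872×10^-19 = 3.38×10^-7 m = 338 nm.

λ = 338 nm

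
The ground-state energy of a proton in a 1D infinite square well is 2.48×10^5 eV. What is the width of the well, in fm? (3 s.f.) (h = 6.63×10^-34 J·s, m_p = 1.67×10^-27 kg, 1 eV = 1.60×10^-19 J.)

From E_n = n²h²/(8m_pL²), L = n·h/√(8m_pE_n).
E_1 = 2.48×10^5 eV = 3.968×10^-14 J, so L = 1·6.63×10^-34/√(8·1.67×10^-27·3.968×10^-14) = 2.88×10^-14 m = 28.8 fm.

L = 28.8 fm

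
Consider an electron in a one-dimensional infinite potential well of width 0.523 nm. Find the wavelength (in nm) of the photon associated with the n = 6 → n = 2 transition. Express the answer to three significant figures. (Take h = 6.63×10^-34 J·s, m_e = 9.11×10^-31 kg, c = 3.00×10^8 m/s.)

λ = 28.2 nm

E_1 = h²/(8m_eL²) = 2.205×10^-19 J, so ΔE = (6² − 2²)E_1 = 7.056×10^-18 J.
λ = hc/ΔE = (6.63×10^-34·3.00×10^8)/7.056×10^-18 = 2.82×10^-8 m = 28.2 nm.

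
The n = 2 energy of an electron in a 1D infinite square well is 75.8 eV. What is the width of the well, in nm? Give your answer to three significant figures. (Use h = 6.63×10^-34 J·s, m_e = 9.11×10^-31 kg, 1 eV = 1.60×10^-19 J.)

L = 0.141 nm

From E_n = n²h²/(8m_eL²), L = n·h/√(8m_eE_n).
E_2 = 75.8 eV = 1.213×10^-17 J, so L = 2·6.63×10^-34/√(8·9.11×10^-31·1.213×10^-17) = 1.41×10^-10 m = 0.141 nm.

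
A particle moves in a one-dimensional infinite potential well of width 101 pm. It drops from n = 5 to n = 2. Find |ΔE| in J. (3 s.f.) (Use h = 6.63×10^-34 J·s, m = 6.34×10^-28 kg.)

|ΔE| = 1.78×10^-19 J

E_1 = h²/(8mL²) = 8.496×10^-21 J.
|ΔE| = |5² − 2²|·E_1 = 21·8.496×10^-21 J = 1.78×10^-19 J.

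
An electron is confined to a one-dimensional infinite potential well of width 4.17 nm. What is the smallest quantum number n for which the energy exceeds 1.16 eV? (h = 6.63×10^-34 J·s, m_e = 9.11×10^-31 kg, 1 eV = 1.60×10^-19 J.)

n = 8

E_1 = h²/(8m_eL²) = 3.469×10^-21 J = 0.02168 eV.
Need n² > 1.16/0.02168 = 53.51, i.e. n > 7.315.
The smallest integer satisfying this is n = 8.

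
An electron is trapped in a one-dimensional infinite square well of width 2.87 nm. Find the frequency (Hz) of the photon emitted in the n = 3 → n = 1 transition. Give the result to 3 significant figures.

f = 8.83×10^13 Hz

E_1 = h²/(8m_eL²) = 7.314×10^-21 J and ΔE = (3² − 1²)E_1 = 5.851×10^-20 J.
f = ΔE/h = 5.851×10^-20/6.626×10^-34 = 8.83×10^13 Hz.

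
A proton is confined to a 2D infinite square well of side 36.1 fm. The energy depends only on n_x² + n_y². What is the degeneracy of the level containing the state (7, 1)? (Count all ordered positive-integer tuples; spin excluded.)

The level has n_x² + n_y² = 50. The ordered positive-integer solutions are (1, 7), (5, 5), (7, 1).
That gives 3 states.

degeneracy = 3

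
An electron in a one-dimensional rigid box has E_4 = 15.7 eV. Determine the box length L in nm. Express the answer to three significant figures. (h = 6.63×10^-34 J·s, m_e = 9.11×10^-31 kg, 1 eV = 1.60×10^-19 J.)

L = 0.620 nm

From E_n = n²h²/(8m_eL²), L = n·h/√(8m_eE_n).
E_4 = 15.7 eV = 2.512×10^-18 J, so L = 4·6.63×10^-34/√(8·9.11×10^-31·2.512×10^-18) = 6.20×10^-10 m = 0.620 nm.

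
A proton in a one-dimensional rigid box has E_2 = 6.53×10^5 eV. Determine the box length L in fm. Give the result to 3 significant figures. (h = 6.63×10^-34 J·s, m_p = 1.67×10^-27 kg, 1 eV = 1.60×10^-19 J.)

From E_n = n²h²/(8m_pL²), L = n·h/√(8m_pE_n).
E_2 = 6.53×10^5 eV = 1.045×10^-13 J, so L = 2·6.63×10^-34/√(8·1.67×10^-27·1.045×10^-13) = 3.55×10^-14 m = 35.5 fm.

L = 35.5 fm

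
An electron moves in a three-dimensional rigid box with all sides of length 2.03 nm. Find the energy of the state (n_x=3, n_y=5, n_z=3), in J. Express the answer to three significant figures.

E = 6.29×10^-19 J

For a 3D rectangular well E = (h²/8m_e)·Σ n_i²/L_i² = (6.626×10^-34)²/(8·9.109×10^-31) · [3²/(2.03 nm)² + 5²/(2.03 nm)² + 3²/(2.03 nm)²].
Evaluating gives E = 6.29×10^-19 J.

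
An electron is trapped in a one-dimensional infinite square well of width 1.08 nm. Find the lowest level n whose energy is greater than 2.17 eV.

n = 3

E_1 = h²/(8m_eL²) = 5.165×10^-20 J = 0.3224 eV.
Need n² > 2.17/0.3224 = 6.731, i.e. n > 2.594.
The smallest integer satisfying this is n = 3.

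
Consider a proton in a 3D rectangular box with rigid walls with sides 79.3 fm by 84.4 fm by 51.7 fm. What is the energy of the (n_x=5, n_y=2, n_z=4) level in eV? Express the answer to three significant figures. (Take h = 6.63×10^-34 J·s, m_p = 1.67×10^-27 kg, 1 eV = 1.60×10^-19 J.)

E = 2.16×10^6 eV

For a 3D rectangular well E = (h²/8m_p)·Σ n_i²/L_i² = (6.63×10^-34)²/(8·1.67×10^-27) · [5²/(79.3 fm)² + 2²/(84.4 fm)² + 4²/(51.7 fm)²].
Evaluating gives E = 3.462×10^-13 J = 2.16×10^6 eV.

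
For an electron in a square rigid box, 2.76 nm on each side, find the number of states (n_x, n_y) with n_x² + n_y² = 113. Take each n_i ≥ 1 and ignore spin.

degeneracy = 2

The level has n_x² + n_y² = 113. The ordered positive-integer solutions are (7, 8), (8, 7).
That gives 2 states.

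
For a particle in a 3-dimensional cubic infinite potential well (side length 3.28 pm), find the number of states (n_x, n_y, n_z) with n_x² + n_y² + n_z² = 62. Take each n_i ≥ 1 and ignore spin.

The level has n_x² + n_y² + n_z² = 62. The ordered positive-integer solutions are (1, 5, 6), (1, 6, 5), (2, 3, 7), (2, 7, 3), (3, 2, 7), (3, 7, 2), (5, 1, 6), (5, 6, 1), (6, 1, 5), (6, 5, 1), (7, 2, 3), (7, 3, 2).
That gives 12 states.

degeneracy = 12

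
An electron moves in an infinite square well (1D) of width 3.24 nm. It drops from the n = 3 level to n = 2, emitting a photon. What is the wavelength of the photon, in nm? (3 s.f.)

λ = 6.92×10^3 nm

E_1 = h²/(8m_eL²) = 5.739×10^-21 J, so ΔE = (3² − 2²)E_1 = 2.869×10^-20 J.
λ = hc/ΔE = (6.626×10^-34·2.998×10^8)/2.869×10^-20 = 6.92×10^-6 m = 6.92×10^3 nm.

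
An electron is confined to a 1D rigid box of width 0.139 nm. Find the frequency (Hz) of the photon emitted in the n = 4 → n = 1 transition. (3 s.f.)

f = 7.06×10^16 Hz

E_1 = h²/(8m_eL²) = 3.118×10^-18 J and ΔE = (4² − 1²)E_1 = 4.677×10^-17 J.
f = ΔE/h = 4.677×10^-17/6.626×10^-34 = 7.06×10^16 Hz.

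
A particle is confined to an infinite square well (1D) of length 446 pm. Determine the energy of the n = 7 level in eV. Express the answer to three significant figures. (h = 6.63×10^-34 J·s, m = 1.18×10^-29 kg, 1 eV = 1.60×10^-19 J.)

For an infinite well E_n = n²h²/(8mL²), so E_1 = h²/(8mL²) = (6.63×10^-34)²/(8·1.18×10^-29·(4.46×10^-10 m)²) = 2.341×10^-20 J.
Then E_7 = 7²·E_1 = 49·2.341×10^-20 J = 1.147×10^-18 J.
Converting, E_7 = 1.147×10^-18 J / (1.60×10^-19 J/eV) = 7.17 eV.

E_7 = 7.17 eV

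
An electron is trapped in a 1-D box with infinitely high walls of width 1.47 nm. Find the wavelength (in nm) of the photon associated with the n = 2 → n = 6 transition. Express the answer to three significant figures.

E_1 = h²/(8m_eL²) = 2.788×10^-20 J, so ΔE = (6² − 2²)E_1 = 8.922×10^-19 J.
λ = hc/ΔE = (6.626×10^-34·2.998×10^8)/8.922×10^-19 = 2.23×10^-7 m = 223 nm.

λ = 223 nm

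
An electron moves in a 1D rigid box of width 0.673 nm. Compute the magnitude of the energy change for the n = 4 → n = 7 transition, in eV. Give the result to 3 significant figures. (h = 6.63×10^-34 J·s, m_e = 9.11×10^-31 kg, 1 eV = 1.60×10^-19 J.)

E_1 = h²/(8m_eL²) = 1.332×10^-19 J.
|ΔE| = |4² − 7²|·E_1 = 33·1.332×10^-19 J = 4.396×10^-18 J = 27.5 eV.

|ΔE| = 27.5 eV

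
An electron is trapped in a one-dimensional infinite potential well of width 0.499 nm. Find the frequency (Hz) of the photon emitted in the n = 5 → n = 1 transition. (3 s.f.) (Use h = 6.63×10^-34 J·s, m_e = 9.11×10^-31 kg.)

f = 8.77×10^15 Hz

E_1 = h²/(8m_eL²) = 2.422×10^-19 J and ΔE = (5² − 1²)E_1 = 5.813×10^-18 J.
f = ΔE/h = 5.813×10^-18/6.63×10^-34 = 8.77×10^15 Hz.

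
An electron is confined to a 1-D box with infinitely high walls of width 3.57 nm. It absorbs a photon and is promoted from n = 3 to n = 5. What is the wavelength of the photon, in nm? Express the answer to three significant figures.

E_1 = h²/(8m_eL²) = 4.727×10^-21 J, so ΔE = (5² − 3²)E_1 = 7.563×10^-20 J.
λ = hc/ΔE = (6.626×10^-34·2.998×10^8)/7.563×10^-20 = 2.63×10^-6 m = 2.63×10^3 nm.

λ = 2.63×10^3 nm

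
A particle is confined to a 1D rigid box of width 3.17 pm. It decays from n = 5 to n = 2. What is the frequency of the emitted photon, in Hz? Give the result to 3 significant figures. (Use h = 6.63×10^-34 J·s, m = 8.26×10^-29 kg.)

E_1 = h²/(8mL²) = 6.620×10^-17 J and ΔE = (5² − 2²)E_1 = 1.390×10^-15 J.
f = ΔE/h = 1.390×10^-15/6.63×10^-34 = 2.10×10^18 Hz.

f = 2.10×10^18 Hz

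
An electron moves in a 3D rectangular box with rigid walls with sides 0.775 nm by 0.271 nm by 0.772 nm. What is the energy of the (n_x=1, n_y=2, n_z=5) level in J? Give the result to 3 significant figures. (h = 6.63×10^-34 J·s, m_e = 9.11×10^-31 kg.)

E = 5.92×10^-18 J

For a 3D rectangular well E = (h²/8m_e)·Σ n_i²/L_i² = (6.63×10^-34)²/(8·9.11×10^-31) · [1²/(0.775 nm)² + 2²/(0.271 nm)² + 5²/(0.772 nm)²].
Evaluating gives E = 5.92×10^-18 J.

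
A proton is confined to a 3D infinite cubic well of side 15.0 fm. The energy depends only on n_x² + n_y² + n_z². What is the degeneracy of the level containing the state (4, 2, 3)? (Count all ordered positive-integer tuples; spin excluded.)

degeneracy = 6

The level has n_x² + n_y² + n_z² = 29. The ordered positive-integer solutions are (2, 3, 4), (2, 4, 3), (3, 2, 4), (3, 4, 2), (4, 2, 3), (4, 3, 2).
That gives 6 states.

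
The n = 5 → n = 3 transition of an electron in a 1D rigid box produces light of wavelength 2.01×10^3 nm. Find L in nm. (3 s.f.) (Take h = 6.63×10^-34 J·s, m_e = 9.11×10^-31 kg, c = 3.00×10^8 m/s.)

The photon carries ΔE = hc/λ = 6.63×10^-34·3.00×10^8/2.01×10^-6 m = 9.896×10^-20 J.
Since ΔE = (5² − 3²)E_1, E_1 = 6.185×10^-21 J, and L = h/√(8m_eE_1) = 3.12×10^-9 m = 3.12 nm.

L = 3.12 nm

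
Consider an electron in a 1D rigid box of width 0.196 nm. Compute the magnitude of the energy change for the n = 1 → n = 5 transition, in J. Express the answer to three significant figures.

E_1 = h²/(8m_eL²) = 1.568×10^-18 J.
|ΔE| = |1² − 5²|·E_1 = 24·1.568×10^-18 J = 3.76×10^-17 J.

|ΔE| = 3.76×10^-17 J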